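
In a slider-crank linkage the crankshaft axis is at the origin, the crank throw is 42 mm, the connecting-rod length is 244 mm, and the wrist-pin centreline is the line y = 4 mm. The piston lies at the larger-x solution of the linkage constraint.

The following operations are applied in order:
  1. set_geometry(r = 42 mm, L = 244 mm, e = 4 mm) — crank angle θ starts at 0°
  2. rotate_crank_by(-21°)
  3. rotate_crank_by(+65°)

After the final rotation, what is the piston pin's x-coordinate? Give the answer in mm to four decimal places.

set_geometry: r = 42 mm, L = 244 mm, e = 4 mm; θ ← 0°
rotate_crank_by(-21°): θ ← 0° -21° = -21°
rotate_crank_by(+65°): θ ← -21° +65° = 44°
crank pin P = (r cos θ, r sin θ) = (30.212272, 29.175652)
h = r sin θ − e = 29.175652 − 4 = 25.175652
x = r cos θ + √(L² − h²) = 30.212272 + √(59536.0 − 633.8134) = 30.212272 + 242.697727 = 272.909998

272.9100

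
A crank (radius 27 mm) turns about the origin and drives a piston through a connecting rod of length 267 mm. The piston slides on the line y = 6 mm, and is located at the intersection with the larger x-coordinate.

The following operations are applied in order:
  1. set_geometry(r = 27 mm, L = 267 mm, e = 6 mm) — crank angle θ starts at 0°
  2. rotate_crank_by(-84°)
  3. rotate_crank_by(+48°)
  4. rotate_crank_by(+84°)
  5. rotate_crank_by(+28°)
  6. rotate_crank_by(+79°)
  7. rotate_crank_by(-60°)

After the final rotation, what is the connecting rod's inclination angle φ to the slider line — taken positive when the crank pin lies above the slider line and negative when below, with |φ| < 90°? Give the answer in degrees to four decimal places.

set_geometry: r = 27 mm, L = 267 mm, e = 6 mm; θ ← 0°
rotate_crank_by(-84°): θ ← 0° -84° = -84°
rotate_crank_by(+48°): θ ← -84° +48° = -36°
rotate_crank_by(+84°): θ ← -36° +84° = 48°
rotate_crank_by(+28°): θ ← 48° +28° = 76°
rotate_crank_by(+79°): θ ← 76° +79° = 155°
rotate_crank_by(-60°): θ ← 155° -60° = 95°
crank pin P = (r cos θ, r sin θ) = (-2.353205, 26.897257)
h = r sin θ − e = 26.897257 − 6 = 20.897257
sin φ = h / L = 20.897257 / 267 = 0.07826688
φ = arcsin(0.07826688) = 4.488953°

4.4890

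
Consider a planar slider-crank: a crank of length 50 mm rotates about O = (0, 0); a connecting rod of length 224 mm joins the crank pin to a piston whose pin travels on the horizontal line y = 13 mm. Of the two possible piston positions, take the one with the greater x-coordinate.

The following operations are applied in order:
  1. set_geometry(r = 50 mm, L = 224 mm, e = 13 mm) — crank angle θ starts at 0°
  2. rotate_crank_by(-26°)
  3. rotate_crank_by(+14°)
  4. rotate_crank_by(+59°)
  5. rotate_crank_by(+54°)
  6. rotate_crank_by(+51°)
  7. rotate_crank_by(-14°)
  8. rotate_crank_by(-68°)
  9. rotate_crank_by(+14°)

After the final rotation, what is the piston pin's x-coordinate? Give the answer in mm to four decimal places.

226.1952

set_geometry: r = 50 mm, L = 224 mm, e = 13 mm; θ ← 0°
rotate_crank_by(-26°): θ ← 0° -26° = -26°
rotate_crank_by(+14°): θ ← -26° +14° = -12°
rotate_crank_by(+59°): θ ← -12° +59° = 47°
rotate_crank_by(+54°): θ ← 47° +54° = 101°
rotate_crank_by(+51°): θ ← 101° +51° = 152°
rotate_crank_by(-14°): θ ← 152° -14° = 138°
rotate_crank_by(-68°): θ ← 138° -68° = 70°
rotate_crank_by(+14°): θ ← 70° +14° = 84°
crank pin P = (r cos θ, r sin θ) = (5.226423, 49.726095)
h = r sin θ − e = 49.726095 − 13 = 36.726095
x = r cos θ + √(L² − h²) = 5.226423 + √(50176.0 − 1348.8060) = 5.226423 + 220.968762 = 226.195186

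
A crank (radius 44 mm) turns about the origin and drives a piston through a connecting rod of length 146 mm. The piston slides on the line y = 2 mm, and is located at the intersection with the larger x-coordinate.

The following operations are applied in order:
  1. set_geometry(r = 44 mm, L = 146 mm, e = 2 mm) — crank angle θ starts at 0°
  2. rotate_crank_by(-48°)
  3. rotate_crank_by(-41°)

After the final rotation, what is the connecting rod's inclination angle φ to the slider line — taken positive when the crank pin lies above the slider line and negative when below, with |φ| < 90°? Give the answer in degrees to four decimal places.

-18.3622

set_geometry: r = 44 mm, L = 146 mm, e = 2 mm; θ ← 0°
rotate_crank_by(-48°): θ ← 0° -48° = -48°
rotate_crank_by(-41°): θ ← -48° -41° = -89°
crank pin P = (r cos θ, r sin θ) = (0.767906, -43.993299)
h = r sin θ − e = -43.993299 − 2 = -45.993299
sin φ = h / L = -45.993299 / 146 = -0.31502259
φ = arcsin(-0.31502259) = -18.362178°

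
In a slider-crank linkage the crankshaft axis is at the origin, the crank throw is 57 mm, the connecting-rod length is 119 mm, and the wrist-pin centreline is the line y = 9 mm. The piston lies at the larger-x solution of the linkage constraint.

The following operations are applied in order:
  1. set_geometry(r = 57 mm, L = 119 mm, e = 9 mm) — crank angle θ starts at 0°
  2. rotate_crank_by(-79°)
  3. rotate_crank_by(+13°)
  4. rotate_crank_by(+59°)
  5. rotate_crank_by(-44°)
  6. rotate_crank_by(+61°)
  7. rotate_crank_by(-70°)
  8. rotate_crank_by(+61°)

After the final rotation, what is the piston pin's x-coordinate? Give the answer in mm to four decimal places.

set_geometry: r = 57 mm, L = 119 mm, e = 9 mm; θ ← 0°
rotate_crank_by(-79°): θ ← 0° -79° = -79°
rotate_crank_by(+13°): θ ← -79° +13° = -66°
rotate_crank_by(+59°): θ ← -66° +59° = -7°
rotate_crank_by(-44°): θ ← -7° -44° = -51°
rotate_crank_by(+61°): θ ← -51° +61° = 10°
rotate_crank_by(-70°): θ ← 10° -70° = -60°
rotate_crank_by(+61°): θ ← -60° +61° = 1°
crank pin P = (r cos θ, r sin θ) = (56.991319, 0.994787)
h = r sin θ − e = 0.994787 − 9 = -8.005213
x = r cos θ + √(L² − h²) = 56.991319 + √(14161.0 − 64.0834) = 56.991319 + 118.730437 = 175.721755

175.7218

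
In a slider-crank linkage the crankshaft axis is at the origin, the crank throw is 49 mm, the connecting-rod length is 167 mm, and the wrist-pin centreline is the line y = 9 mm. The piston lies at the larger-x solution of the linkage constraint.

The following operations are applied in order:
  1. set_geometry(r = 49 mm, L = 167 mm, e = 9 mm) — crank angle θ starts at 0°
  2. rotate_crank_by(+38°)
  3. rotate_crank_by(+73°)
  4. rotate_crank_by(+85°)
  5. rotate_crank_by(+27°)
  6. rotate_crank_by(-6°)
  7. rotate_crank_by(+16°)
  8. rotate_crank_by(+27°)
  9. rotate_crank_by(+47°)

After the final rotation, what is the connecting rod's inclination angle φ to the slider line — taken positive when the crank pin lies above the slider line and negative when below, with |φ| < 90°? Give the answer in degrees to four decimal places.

set_geometry: r = 49 mm, L = 167 mm, e = 9 mm; θ ← 0°
rotate_crank_by(+38°): θ ← 0° +38° = 38°
rotate_crank_by(+73°): θ ← 38° +73° = 111°
rotate_crank_by(+85°): θ ← 111° +85° = 196°
rotate_crank_by(+27°): θ ← 196° +27° = 223°
rotate_crank_by(-6°): θ ← 223° -6° = 217°
rotate_crank_by(+16°): θ ← 217° +16° = 233°
rotate_crank_by(+27°): θ ← 233° +27° = 260°
rotate_crank_by(+47°): θ ← 260° +47° = 307°
crank pin P = (r cos θ, r sin θ) = (29.488936, -39.133140)
h = r sin θ − e = -39.133140 − 9 = -48.133140
sin φ = h / L = -48.133140 / 167 = -0.28822240
φ = arcsin(-0.28822240) = -16.751563°

-16.7516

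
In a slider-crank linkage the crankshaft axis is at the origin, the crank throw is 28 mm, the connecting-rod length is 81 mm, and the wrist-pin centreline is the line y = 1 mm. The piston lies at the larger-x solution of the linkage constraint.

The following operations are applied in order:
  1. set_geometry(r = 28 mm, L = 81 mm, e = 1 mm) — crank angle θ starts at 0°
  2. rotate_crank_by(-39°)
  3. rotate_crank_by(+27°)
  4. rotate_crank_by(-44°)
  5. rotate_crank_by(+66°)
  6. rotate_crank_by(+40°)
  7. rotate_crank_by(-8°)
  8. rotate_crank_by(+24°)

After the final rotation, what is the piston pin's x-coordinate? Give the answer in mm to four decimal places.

set_geometry: r = 28 mm, L = 81 mm, e = 1 mm; θ ← 0°
rotate_crank_by(-39°): θ ← 0° -39° = -39°
rotate_crank_by(+27°): θ ← -39° +27° = -12°
rotate_crank_by(-44°): θ ← -12° -44° = -56°
rotate_crank_by(+66°): θ ← -56° +66° = 10°
rotate_crank_by(+40°): θ ← 10° +40° = 50°
rotate_crank_by(-8°): θ ← 50° -8° = 42°
rotate_crank_by(+24°): θ ← 42° +24° = 66°
crank pin P = (r cos θ, r sin θ) = (11.388626, 25.579273)
h = r sin θ − e = 25.579273 − 1 = 24.579273
x = r cos θ + √(L² − h²) = 11.388626 + √(6561.0 − 604.1407) = 11.388626 + 77.180693 = 88.569319

88.5693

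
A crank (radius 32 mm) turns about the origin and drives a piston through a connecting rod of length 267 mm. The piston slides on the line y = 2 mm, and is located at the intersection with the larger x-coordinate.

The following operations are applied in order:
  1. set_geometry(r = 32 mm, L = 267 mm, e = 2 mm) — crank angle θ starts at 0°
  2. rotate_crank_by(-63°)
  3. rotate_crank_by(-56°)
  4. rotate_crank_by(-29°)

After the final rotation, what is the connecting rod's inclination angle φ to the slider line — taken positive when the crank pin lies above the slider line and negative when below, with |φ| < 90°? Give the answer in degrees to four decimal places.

-4.0715

set_geometry: r = 32 mm, L = 267 mm, e = 2 mm; θ ← 0°
rotate_crank_by(-63°): θ ← 0° -63° = -63°
rotate_crank_by(-56°): θ ← -63° -56° = -119°
rotate_crank_by(-29°): θ ← -119° -29° = -148°
crank pin P = (r cos θ, r sin θ) = (-27.137539, -16.957416)
h = r sin θ − e = -16.957416 − 2 = -18.957416
sin φ = h / L = -18.957416 / 267 = -0.07100156
φ = arcsin(-0.07100156) = -4.071516°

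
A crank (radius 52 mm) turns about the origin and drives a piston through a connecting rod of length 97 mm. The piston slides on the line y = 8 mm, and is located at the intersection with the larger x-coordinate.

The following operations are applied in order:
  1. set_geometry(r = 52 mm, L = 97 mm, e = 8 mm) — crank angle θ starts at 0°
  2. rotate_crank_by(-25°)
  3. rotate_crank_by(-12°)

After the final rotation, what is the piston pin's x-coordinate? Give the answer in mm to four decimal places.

130.2136

set_geometry: r = 52 mm, L = 97 mm, e = 8 mm; θ ← 0°
rotate_crank_by(-25°): θ ← 0° -25° = -25°
rotate_crank_by(-12°): θ ← -25° -12° = -37°
crank pin P = (r cos θ, r sin θ) = (41.529047, -31.294381)
h = r sin θ − e = -31.294381 − 8 = -39.294381
x = r cos θ + √(L² − h²) = 41.529047 + √(9409.0 − 1544.0484) = 41.529047 + 88.684562 = 130.213609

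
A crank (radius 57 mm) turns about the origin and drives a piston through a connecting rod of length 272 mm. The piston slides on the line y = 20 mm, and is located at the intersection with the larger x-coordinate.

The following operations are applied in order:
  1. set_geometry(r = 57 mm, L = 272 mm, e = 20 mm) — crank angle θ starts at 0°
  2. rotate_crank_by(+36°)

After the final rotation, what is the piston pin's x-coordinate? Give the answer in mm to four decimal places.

set_geometry: r = 57 mm, L = 272 mm, e = 20 mm; θ ← 0°
rotate_crank_by(+36°): θ ← 0° +36° = 36°
crank pin P = (r cos θ, r sin θ) = (46.113969, 33.503759)
h = r sin θ − e = 33.503759 − 20 = 13.503759
x = r cos θ + √(L² − h²) = 46.113969 + √(73984.0 − 182.3515) = 46.113969 + 271.664588 = 317.778557

317.7786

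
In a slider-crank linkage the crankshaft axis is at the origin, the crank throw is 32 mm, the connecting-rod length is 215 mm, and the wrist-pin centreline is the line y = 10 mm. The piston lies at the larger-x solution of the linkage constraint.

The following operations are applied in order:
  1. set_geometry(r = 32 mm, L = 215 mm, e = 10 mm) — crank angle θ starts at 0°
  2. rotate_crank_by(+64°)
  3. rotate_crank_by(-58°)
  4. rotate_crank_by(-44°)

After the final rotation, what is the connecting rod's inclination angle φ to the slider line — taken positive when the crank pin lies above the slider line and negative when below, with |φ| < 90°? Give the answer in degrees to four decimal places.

-7.9405

set_geometry: r = 32 mm, L = 215 mm, e = 10 mm; θ ← 0°
rotate_crank_by(+64°): θ ← 0° +64° = 64°
rotate_crank_by(-58°): θ ← 64° -58° = 6°
rotate_crank_by(-44°): θ ← 6° -44° = -38°
crank pin P = (r cos θ, r sin θ) = (25.216344, -19.701167)
h = r sin θ − e = -19.701167 − 10 = -29.701167
sin φ = h / L = -29.701167 / 215 = -0.13814496
φ = arcsin(-0.13814496) = -7.940517°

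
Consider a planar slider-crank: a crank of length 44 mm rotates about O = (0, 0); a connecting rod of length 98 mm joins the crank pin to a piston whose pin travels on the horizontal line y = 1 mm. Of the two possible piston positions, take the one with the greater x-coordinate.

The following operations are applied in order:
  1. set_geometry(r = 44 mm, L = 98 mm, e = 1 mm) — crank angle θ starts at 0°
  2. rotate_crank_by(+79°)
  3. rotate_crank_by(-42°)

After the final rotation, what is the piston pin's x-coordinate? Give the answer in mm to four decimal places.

set_geometry: r = 44 mm, L = 98 mm, e = 1 mm; θ ← 0°
rotate_crank_by(+79°): θ ← 0° +79° = 79°
rotate_crank_by(-42°): θ ← 79° -42° = 37°
crank pin P = (r cos θ, r sin θ) = (35.139962, 26.479861)
h = r sin θ − e = 26.479861 − 1 = 25.479861
x = r cos θ + √(L² − h²) = 35.139962 + √(9604.0 − 649.2233) = 35.139962 + 94.629682 = 129.769644

129.7696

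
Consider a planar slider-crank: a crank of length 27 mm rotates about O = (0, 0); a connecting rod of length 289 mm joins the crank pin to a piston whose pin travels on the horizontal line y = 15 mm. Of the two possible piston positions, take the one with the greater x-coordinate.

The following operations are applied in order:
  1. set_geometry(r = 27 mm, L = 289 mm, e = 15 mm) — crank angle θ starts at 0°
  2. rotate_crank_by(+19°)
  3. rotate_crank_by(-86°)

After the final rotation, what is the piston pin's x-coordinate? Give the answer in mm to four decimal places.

296.7886

set_geometry: r = 27 mm, L = 289 mm, e = 15 mm; θ ← 0°
rotate_crank_by(+19°): θ ← 0° +19° = 19°
rotate_crank_by(-86°): θ ← 19° -86° = -67°
crank pin P = (r cos θ, r sin θ) = (10.549740, -24.853631)
h = r sin θ − e = -24.853631 − 15 = -39.853631
x = r cos θ + √(L² − h²) = 10.549740 + √(83521.0 − 1588.3119) = 10.549740 + 286.238865 = 296.788606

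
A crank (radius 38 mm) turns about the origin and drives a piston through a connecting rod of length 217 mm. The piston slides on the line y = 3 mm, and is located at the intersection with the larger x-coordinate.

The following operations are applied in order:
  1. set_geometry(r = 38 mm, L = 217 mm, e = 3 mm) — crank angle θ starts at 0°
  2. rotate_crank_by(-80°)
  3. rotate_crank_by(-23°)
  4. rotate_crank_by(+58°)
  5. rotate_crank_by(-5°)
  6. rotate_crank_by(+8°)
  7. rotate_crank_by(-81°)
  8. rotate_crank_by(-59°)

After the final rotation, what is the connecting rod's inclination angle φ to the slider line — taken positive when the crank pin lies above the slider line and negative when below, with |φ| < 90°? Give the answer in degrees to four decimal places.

-0.4420

set_geometry: r = 38 mm, L = 217 mm, e = 3 mm; θ ← 0°
rotate_crank_by(-80°): θ ← 0° -80° = -80°
rotate_crank_by(-23°): θ ← -80° -23° = -103°
rotate_crank_by(+58°): θ ← -103° +58° = -45°
rotate_crank_by(-5°): θ ← -45° -5° = -50°
rotate_crank_by(+8°): θ ← -50° +8° = -42°
rotate_crank_by(-81°): θ ← -42° -81° = -123°
rotate_crank_by(-59°): θ ← -123° -59° = -182°
crank pin P = (r cos θ, r sin θ) = (-37.976851, 1.326181)
h = r sin θ − e = 1.326181 − 3 = -1.673819
sin φ = h / L = -1.673819 / 217 = -0.00771345
φ = arcsin(-0.00771345) = -0.441953°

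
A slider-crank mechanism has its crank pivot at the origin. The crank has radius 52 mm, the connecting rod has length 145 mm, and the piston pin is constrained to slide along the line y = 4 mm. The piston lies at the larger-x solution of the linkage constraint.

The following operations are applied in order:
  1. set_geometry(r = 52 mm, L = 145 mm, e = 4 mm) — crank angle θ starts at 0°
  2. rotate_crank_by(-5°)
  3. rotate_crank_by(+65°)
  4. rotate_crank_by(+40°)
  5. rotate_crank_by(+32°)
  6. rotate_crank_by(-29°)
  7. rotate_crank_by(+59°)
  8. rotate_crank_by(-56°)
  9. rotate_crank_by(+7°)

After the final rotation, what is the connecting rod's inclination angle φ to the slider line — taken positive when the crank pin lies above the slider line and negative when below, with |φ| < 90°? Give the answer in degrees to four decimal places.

set_geometry: r = 52 mm, L = 145 mm, e = 4 mm; θ ← 0°
rotate_crank_by(-5°): θ ← 0° -5° = -5°
rotate_crank_by(+65°): θ ← -5° +65° = 60°
rotate_crank_by(+40°): θ ← 60° +40° = 100°
rotate_crank_by(+32°): θ ← 100° +32° = 132°
rotate_crank_by(-29°): θ ← 132° -29° = 103°
rotate_crank_by(+59°): θ ← 103° +59° = 162°
rotate_crank_by(-56°): θ ← 162° -56° = 106°
rotate_crank_by(+7°): θ ← 106° +7° = 113°
crank pin P = (r cos θ, r sin θ) = (-20.318019, 47.866252)
h = r sin θ − e = 47.866252 − 4 = 43.866252
sin φ = h / L = 43.866252 / 145 = 0.30252588
φ = arcsin(0.30252588) = 17.609377°

17.6094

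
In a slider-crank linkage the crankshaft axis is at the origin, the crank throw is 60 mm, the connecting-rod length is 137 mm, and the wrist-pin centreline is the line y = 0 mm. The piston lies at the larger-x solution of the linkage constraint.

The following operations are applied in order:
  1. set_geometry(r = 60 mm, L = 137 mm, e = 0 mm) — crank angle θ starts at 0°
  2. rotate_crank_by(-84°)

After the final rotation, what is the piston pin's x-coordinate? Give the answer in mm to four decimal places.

129.5938

set_geometry: r = 60 mm, L = 137 mm, e = 0 mm; θ ← 0°
rotate_crank_by(-84°): θ ← 0° -84° = -84°
crank pin P = (r cos θ, r sin θ) = (6.271708, -59.671314)
h = r sin θ − e = -59.671314 − 0 = -59.671314
x = r cos θ + √(L² − h²) = 6.271708 + √(18769.0 − 3560.6657) = 6.271708 + 123.322076 = 129.593783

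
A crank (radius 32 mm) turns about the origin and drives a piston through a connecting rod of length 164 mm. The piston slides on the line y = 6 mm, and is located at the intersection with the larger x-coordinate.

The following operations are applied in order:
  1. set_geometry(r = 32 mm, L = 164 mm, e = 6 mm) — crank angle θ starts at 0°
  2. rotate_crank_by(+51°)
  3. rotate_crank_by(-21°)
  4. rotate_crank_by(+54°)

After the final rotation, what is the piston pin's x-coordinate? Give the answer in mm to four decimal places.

set_geometry: r = 32 mm, L = 164 mm, e = 6 mm; θ ← 0°
rotate_crank_by(+51°): θ ← 0° +51° = 51°
rotate_crank_by(-21°): θ ← 51° -21° = 30°
rotate_crank_by(+54°): θ ← 30° +54° = 84°
crank pin P = (r cos θ, r sin θ) = (3.344911, 31.824701)
h = r sin θ − e = 31.824701 − 6 = 25.824701
x = r cos θ + √(L² − h²) = 3.344911 + √(26896.0 − 666.9152) = 3.344911 + 161.953959 = 165.298870

165.2989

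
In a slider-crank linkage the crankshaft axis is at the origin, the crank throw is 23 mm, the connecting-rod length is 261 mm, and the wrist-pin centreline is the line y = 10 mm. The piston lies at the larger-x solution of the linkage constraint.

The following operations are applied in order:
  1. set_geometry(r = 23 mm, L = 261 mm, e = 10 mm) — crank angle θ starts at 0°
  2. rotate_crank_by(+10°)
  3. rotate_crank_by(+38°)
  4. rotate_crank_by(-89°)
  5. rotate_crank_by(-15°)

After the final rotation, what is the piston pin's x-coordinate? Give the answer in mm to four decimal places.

set_geometry: r = 23 mm, L = 261 mm, e = 10 mm; θ ← 0°
rotate_crank_by(+10°): θ ← 0° +10° = 10°
rotate_crank_by(+38°): θ ← 10° +38° = 48°
rotate_crank_by(-89°): θ ← 48° -89° = -41°
rotate_crank_by(-15°): θ ← -41° -15° = -56°
crank pin P = (r cos θ, r sin θ) = (12.861437, -19.067864)
h = r sin θ − e = -19.067864 − 10 = -29.067864
x = r cos θ + √(L² − h²) = 12.861437 + √(68121.0 − 844.9407) = 12.861437 + 259.376289 = 272.237726

272.2377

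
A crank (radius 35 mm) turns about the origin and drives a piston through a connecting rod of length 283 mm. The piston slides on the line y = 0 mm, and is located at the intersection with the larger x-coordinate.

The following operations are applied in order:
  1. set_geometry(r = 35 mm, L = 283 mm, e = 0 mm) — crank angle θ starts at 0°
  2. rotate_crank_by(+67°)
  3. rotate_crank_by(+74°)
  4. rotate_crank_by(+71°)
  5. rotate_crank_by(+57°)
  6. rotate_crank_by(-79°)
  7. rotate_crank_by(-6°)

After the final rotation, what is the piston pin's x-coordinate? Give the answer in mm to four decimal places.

set_geometry: r = 35 mm, L = 283 mm, e = 0 mm; θ ← 0°
rotate_crank_by(+67°): θ ← 0° +67° = 67°
rotate_crank_by(+74°): θ ← 67° +74° = 141°
rotate_crank_by(+71°): θ ← 141° +71° = 212°
rotate_crank_by(+57°): θ ← 212° +57° = 269°
rotate_crank_by(-79°): θ ← 269° -79° = 190°
rotate_crank_by(-6°): θ ← 190° -6° = 184°
crank pin P = (r cos θ, r sin θ) = (-34.914742, -2.441477)
h = r sin θ − e = -2.441477 − 0 = -2.441477
x = r cos θ + √(L² − h²) = -34.914742 + √(80089.0 − 5.9608) = -34.914742 + 282.989468 = 248.074727

248.0747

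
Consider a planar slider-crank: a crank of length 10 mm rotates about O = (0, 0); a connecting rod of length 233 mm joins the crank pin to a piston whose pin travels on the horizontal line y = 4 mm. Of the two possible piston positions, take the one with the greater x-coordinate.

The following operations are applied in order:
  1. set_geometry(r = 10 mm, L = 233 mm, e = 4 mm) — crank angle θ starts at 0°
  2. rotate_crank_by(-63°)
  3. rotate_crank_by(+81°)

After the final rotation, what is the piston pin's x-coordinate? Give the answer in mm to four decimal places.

set_geometry: r = 10 mm, L = 233 mm, e = 4 mm; θ ← 0°
rotate_crank_by(-63°): θ ← 0° -63° = -63°
rotate_crank_by(+81°): θ ← -63° +81° = 18°
crank pin P = (r cos θ, r sin θ) = (9.510565, 3.090170)
h = r sin θ − e = 3.090170 − 4 = -0.909830
x = r cos θ + √(L² − h²) = 9.510565 + √(54289.0 − 0.8278) = 9.510565 + 232.998224 = 242.508789

242.5088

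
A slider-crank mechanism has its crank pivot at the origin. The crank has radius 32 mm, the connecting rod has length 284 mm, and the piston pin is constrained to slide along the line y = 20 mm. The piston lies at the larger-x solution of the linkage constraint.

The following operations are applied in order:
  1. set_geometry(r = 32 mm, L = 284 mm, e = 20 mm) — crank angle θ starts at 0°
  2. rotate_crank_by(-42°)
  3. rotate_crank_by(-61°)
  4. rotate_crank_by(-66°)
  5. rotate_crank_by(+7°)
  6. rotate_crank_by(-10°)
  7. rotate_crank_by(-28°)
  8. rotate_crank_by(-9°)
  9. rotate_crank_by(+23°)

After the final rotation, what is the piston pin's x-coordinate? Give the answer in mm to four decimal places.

251.6865

set_geometry: r = 32 mm, L = 284 mm, e = 20 mm; θ ← 0°
rotate_crank_by(-42°): θ ← 0° -42° = -42°
rotate_crank_by(-61°): θ ← -42° -61° = -103°
rotate_crank_by(-66°): θ ← -103° -66° = -169°
rotate_crank_by(+7°): θ ← -169° +7° = -162°
rotate_crank_by(-10°): θ ← -162° -10° = -172°
rotate_crank_by(-28°): θ ← -172° -28° = -200°
rotate_crank_by(-9°): θ ← -200° -9° = -209°
rotate_crank_by(+23°): θ ← -209° +23° = -186°
crank pin P = (r cos θ, r sin θ) = (-31.824701, 3.344911)
h = r sin θ − e = 3.344911 − 20 = -16.655089
x = r cos θ + √(L² − h²) = -31.824701 + √(80656.0 − 277.3920) = -31.824701 + 283.511213 = 251.686513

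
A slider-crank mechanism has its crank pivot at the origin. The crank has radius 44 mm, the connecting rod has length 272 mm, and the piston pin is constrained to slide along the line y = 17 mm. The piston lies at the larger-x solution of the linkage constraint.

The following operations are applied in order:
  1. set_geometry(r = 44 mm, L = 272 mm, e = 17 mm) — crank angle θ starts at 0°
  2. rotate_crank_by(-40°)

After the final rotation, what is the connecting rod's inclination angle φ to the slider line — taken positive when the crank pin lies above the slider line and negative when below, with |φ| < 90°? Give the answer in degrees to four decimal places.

-9.5832

set_geometry: r = 44 mm, L = 272 mm, e = 17 mm; θ ← 0°
rotate_crank_by(-40°): θ ← 0° -40° = -40°
crank pin P = (r cos θ, r sin θ) = (33.705955, -28.282655)
h = r sin θ − e = -28.282655 − 17 = -45.282655
sin φ = h / L = -45.282655 / 272 = -0.16648035
φ = arcsin(-0.16648035) = -9.583242°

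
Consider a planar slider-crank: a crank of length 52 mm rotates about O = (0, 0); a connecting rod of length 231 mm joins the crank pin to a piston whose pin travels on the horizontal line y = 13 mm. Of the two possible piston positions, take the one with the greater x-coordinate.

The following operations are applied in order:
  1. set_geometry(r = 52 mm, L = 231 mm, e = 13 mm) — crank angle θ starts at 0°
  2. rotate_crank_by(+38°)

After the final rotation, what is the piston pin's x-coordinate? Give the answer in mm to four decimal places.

set_geometry: r = 52 mm, L = 231 mm, e = 13 mm; θ ← 0°
rotate_crank_by(+38°): θ ← 0° +38° = 38°
crank pin P = (r cos θ, r sin θ) = (40.976559, 32.014397)
h = r sin θ − e = 32.014397 − 13 = 19.014397
x = r cos θ + √(L² − h²) = 40.976559 + √(53361.0 − 361.5473) = 40.976559 + 230.216100 = 271.192659

271.1927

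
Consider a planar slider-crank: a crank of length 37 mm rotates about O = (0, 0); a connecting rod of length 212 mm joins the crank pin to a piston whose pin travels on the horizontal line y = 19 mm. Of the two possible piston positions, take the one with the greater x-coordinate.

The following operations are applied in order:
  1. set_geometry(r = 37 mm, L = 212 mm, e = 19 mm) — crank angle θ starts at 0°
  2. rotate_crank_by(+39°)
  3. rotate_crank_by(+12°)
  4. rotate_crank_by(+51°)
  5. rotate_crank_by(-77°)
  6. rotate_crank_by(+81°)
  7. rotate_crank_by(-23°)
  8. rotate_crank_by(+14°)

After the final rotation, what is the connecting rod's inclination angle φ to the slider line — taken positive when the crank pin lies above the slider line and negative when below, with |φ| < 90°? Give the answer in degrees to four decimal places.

set_geometry: r = 37 mm, L = 212 mm, e = 19 mm; θ ← 0°
rotate_crank_by(+39°): θ ← 0° +39° = 39°
rotate_crank_by(+12°): θ ← 39° +12° = 51°
rotate_crank_by(+51°): θ ← 51° +51° = 102°
rotate_crank_by(-77°): θ ← 102° -77° = 25°
rotate_crank_by(+81°): θ ← 25° +81° = 106°
rotate_crank_by(-23°): θ ← 106° -23° = 83°
rotate_crank_by(+14°): θ ← 83° +14° = 97°
crank pin P = (r cos θ, r sin θ) = (-4.509166, 36.724208)
h = r sin θ − e = 36.724208 − 19 = 17.724208
sin φ = h / L = 17.724208 / 212 = 0.08360475
φ = arcsin(0.08360475) = 4.795797°

4.7958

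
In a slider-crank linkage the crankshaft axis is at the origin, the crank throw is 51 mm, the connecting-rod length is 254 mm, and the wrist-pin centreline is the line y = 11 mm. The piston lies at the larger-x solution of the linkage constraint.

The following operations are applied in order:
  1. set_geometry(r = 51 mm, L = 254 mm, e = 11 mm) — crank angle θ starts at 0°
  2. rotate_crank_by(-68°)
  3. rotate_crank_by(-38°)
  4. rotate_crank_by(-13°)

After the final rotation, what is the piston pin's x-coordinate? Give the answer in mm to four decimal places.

223.1134

set_geometry: r = 51 mm, L = 254 mm, e = 11 mm; θ ← 0°
rotate_crank_by(-68°): θ ← 0° -68° = -68°
rotate_crank_by(-38°): θ ← -68° -38° = -106°
rotate_crank_by(-13°): θ ← -106° -13° = -119°
crank pin P = (r cos θ, r sin θ) = (-24.725291, -44.605605)
h = r sin θ − e = -44.605605 − 11 = -55.605605
x = r cos θ + √(L² − h²) = -24.725291 + √(64516.0 − 3091.9833) = -24.725291 + 247.838691 = 223.113400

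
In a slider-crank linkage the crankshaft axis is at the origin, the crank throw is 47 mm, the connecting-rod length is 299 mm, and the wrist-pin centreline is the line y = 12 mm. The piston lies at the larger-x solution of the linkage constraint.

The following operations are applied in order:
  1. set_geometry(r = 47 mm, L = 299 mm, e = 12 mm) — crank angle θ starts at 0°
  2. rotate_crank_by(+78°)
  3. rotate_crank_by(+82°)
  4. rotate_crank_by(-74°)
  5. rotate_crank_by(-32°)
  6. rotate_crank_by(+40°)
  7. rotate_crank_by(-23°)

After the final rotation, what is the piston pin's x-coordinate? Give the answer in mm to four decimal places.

set_geometry: r = 47 mm, L = 299 mm, e = 12 mm; θ ← 0°
rotate_crank_by(+78°): θ ← 0° +78° = 78°
rotate_crank_by(+82°): θ ← 78° +82° = 160°
rotate_crank_by(-74°): θ ← 160° -74° = 86°
rotate_crank_by(-32°): θ ← 86° -32° = 54°
rotate_crank_by(+40°): θ ← 54° +40° = 94°
rotate_crank_by(-23°): θ ← 94° -23° = 71°
crank pin P = (r cos θ, r sin θ) = (15.301703, 44.439373)
h = r sin θ − e = 44.439373 − 12 = 32.439373
x = r cos θ + √(L² − h²) = 15.301703 + √(89401.0 − 1052.3129) = 15.301703 + 297.235070 = 312.536774

312.5368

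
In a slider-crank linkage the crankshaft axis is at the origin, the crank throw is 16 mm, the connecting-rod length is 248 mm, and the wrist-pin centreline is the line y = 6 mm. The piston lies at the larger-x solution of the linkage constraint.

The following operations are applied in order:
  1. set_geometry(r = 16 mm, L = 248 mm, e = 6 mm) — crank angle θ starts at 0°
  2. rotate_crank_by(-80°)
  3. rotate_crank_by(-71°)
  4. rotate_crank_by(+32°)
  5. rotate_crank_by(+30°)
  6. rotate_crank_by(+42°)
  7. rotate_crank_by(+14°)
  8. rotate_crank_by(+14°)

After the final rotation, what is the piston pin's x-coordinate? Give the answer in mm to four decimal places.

262.8749

set_geometry: r = 16 mm, L = 248 mm, e = 6 mm; θ ← 0°
rotate_crank_by(-80°): θ ← 0° -80° = -80°
rotate_crank_by(-71°): θ ← -80° -71° = -151°
rotate_crank_by(+32°): θ ← -151° +32° = -119°
rotate_crank_by(+30°): θ ← -119° +30° = -89°
rotate_crank_by(+42°): θ ← -89° +42° = -47°
rotate_crank_by(+14°): θ ← -47° +14° = -33°
rotate_crank_by(+14°): θ ← -33° +14° = -19°
crank pin P = (r cos θ, r sin θ) = (15.128297, -5.209090)
h = r sin θ − e = -5.209090 − 6 = -11.209090
x = r cos θ + √(L² − h²) = 15.128297 + √(61504.0 − 125.6437) = 15.128297 + 247.746557 = 262.874854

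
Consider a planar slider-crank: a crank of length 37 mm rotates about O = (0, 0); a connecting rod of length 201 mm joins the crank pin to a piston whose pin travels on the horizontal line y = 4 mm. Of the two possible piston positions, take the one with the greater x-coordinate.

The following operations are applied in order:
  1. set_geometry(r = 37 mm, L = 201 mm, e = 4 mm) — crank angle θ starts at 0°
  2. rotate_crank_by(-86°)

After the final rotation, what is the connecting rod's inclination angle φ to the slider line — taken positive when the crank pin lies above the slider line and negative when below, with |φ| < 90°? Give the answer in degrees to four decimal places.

-11.7436

set_geometry: r = 37 mm, L = 201 mm, e = 4 mm; θ ← 0°
rotate_crank_by(-86°): θ ← 0° -86° = -86°
crank pin P = (r cos θ, r sin θ) = (2.580990, -36.909870)
h = r sin θ − e = -36.909870 − 4 = -40.909870
sin φ = h / L = -40.909870 / 201 = -0.20353169
φ = arcsin(-0.20353169) = -11.743559°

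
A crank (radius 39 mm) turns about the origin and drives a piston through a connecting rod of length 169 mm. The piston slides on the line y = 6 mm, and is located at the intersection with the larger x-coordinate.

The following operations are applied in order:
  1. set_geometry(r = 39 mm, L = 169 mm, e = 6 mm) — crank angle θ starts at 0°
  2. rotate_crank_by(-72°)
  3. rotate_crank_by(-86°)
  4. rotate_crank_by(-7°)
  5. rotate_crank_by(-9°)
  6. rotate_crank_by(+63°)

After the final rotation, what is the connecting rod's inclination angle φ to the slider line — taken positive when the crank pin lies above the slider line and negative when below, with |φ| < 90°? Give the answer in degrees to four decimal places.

set_geometry: r = 39 mm, L = 169 mm, e = 6 mm; θ ← 0°
rotate_crank_by(-72°): θ ← 0° -72° = -72°
rotate_crank_by(-86°): θ ← -72° -86° = -158°
rotate_crank_by(-7°): θ ← -158° -7° = -165°
rotate_crank_by(-9°): θ ← -165° -9° = -174°
rotate_crank_by(+63°): θ ← -174° +63° = -111°
crank pin P = (r cos θ, r sin θ) = (-13.976350, -36.409637)
h = r sin θ − e = -36.409637 − 6 = -42.409637
sin φ = h / L = -42.409637 / 169 = -0.25094460
φ = arcsin(-0.25094460) = -14.533416°

-14.5334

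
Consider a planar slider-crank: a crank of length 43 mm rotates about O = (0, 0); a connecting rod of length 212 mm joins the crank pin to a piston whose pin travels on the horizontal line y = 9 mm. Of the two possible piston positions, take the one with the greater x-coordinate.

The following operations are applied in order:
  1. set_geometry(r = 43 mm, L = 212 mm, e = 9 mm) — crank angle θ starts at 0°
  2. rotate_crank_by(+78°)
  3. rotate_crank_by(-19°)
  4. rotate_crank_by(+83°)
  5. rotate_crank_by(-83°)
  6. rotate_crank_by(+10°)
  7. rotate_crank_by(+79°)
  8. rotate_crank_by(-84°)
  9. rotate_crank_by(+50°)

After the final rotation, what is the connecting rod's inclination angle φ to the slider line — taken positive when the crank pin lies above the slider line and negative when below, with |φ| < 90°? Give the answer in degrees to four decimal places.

8.2123

set_geometry: r = 43 mm, L = 212 mm, e = 9 mm; θ ← 0°
rotate_crank_by(+78°): θ ← 0° +78° = 78°
rotate_crank_by(-19°): θ ← 78° -19° = 59°
rotate_crank_by(+83°): θ ← 59° +83° = 142°
rotate_crank_by(-83°): θ ← 142° -83° = 59°
rotate_crank_by(+10°): θ ← 59° +10° = 69°
rotate_crank_by(+79°): θ ← 69° +79° = 148°
rotate_crank_by(-84°): θ ← 148° -84° = 64°
rotate_crank_by(+50°): θ ← 64° +50° = 114°
crank pin P = (r cos θ, r sin θ) = (-17.489676, 39.282455)
h = r sin θ − e = 39.282455 − 9 = 30.282455
sin φ = h / L = 30.282455 / 212 = 0.14284177
φ = arcsin(0.14284177) = 8.212321°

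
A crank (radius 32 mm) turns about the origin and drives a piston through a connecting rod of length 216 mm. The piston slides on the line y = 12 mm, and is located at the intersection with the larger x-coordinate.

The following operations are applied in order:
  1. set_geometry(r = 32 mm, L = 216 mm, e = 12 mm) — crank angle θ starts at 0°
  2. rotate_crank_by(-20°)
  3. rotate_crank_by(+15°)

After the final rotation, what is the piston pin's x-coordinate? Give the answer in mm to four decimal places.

set_geometry: r = 32 mm, L = 216 mm, e = 12 mm; θ ← 0°
rotate_crank_by(-20°): θ ← 0° -20° = -20°
rotate_crank_by(+15°): θ ← -20° +15° = -5°
crank pin P = (r cos θ, r sin θ) = (31.878230, -2.788984)
h = r sin θ − e = -2.788984 − 12 = -14.788984
x = r cos θ + √(L² − h²) = 31.878230 + √(46656.0 − 218.7140) = 31.878230 + 215.493123 = 247.371353

247.3714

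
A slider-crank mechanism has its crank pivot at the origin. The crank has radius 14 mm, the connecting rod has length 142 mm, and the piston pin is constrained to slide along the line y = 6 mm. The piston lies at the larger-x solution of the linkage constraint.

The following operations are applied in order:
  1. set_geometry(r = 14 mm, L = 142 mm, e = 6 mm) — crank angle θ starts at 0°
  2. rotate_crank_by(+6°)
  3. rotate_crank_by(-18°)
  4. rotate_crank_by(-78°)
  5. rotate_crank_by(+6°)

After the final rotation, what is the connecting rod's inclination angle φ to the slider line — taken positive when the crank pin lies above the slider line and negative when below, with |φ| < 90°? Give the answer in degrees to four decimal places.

-8.0655

set_geometry: r = 14 mm, L = 142 mm, e = 6 mm; θ ← 0°
rotate_crank_by(+6°): θ ← 0° +6° = 6°
rotate_crank_by(-18°): θ ← 6° -18° = -12°
rotate_crank_by(-78°): θ ← -12° -78° = -90°
rotate_crank_by(+6°): θ ← -90° +6° = -84°
crank pin P = (r cos θ, r sin θ) = (1.463398, -13.923307)
h = r sin θ − e = -13.923307 − 6 = -19.923307
sin φ = h / L = -19.923307 / 142 = -0.14030498
φ = arcsin(-0.14030498) = -8.065494°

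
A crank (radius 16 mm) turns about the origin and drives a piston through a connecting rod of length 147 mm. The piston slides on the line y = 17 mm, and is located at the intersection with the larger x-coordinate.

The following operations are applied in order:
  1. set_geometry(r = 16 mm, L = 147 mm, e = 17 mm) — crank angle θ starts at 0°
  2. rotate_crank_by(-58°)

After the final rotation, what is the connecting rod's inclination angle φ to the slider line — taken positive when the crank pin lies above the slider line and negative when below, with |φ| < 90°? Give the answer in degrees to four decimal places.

-12.0023

set_geometry: r = 16 mm, L = 147 mm, e = 17 mm; θ ← 0°
rotate_crank_by(-58°): θ ← 0° -58° = -58°
crank pin P = (r cos θ, r sin θ) = (8.478708, -13.568770)
h = r sin θ − e = -13.568770 − 17 = -30.568770
sin φ = h / L = -30.568770 / 147 = -0.20795081
φ = arcsin(-0.20795081) = -12.002292°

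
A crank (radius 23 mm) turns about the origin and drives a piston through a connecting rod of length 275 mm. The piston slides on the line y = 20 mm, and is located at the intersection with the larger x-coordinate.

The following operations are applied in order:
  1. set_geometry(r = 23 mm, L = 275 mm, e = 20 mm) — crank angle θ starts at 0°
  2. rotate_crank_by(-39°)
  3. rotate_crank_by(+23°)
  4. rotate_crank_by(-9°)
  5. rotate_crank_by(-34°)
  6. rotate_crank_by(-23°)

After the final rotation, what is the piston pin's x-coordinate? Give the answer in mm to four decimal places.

274.8537

set_geometry: r = 23 mm, L = 275 mm, e = 20 mm; θ ← 0°
rotate_crank_by(-39°): θ ← 0° -39° = -39°
rotate_crank_by(+23°): θ ← -39° +23° = -16°
rotate_crank_by(-9°): θ ← -16° -9° = -25°
rotate_crank_by(-34°): θ ← -25° -34° = -59°
rotate_crank_by(-23°): θ ← -59° -23° = -82°
crank pin P = (r cos θ, r sin θ) = (3.200981, -22.776166)
h = r sin θ − e = -22.776166 − 20 = -42.776166
x = r cos θ + √(L² − h²) = 3.200981 + √(75625.0 − 1829.8003) = 3.200981 + 271.652719 = 274.853700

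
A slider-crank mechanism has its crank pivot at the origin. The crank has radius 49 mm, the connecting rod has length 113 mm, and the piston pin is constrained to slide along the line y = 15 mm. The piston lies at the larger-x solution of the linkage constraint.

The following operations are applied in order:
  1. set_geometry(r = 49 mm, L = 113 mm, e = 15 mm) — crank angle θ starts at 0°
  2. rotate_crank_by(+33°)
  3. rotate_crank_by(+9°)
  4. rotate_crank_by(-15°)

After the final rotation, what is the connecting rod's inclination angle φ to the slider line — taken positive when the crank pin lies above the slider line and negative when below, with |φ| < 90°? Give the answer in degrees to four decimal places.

3.6763

set_geometry: r = 49 mm, L = 113 mm, e = 15 mm; θ ← 0°
rotate_crank_by(+33°): θ ← 0° +33° = 33°
rotate_crank_by(+9°): θ ← 33° +9° = 42°
rotate_crank_by(-15°): θ ← 42° -15° = 27°
crank pin P = (r cos θ, r sin θ) = (43.659320, 22.245534)
h = r sin θ − e = 22.245534 − 15 = 7.245534
sin φ = h / L = 7.245534 / 113 = 0.06411977
φ = arcsin(0.06411977) = 3.676314°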